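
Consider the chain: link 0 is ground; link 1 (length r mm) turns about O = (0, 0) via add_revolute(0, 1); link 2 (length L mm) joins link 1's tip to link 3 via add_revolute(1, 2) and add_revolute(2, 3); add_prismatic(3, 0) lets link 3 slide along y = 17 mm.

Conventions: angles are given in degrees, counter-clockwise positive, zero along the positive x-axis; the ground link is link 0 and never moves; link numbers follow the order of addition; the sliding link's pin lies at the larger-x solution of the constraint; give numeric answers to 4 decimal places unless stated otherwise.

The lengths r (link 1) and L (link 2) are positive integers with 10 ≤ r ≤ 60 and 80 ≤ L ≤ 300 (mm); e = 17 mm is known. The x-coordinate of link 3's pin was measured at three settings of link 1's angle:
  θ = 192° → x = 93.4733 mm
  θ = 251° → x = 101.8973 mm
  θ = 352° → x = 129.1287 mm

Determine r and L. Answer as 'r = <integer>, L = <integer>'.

constraint per measurement: (x − r cos θ)² + (r sin θ − e)² = L²
subtracting the θ₁ and θ₂ equations cancels the r² and L² terms:
r = (x₁² − x₂²) / (2[(x₁cos θ₁ + e sin θ₁) − (x₂cos θ₂ + e sin θ₂)]) = 17.9999 → r = 18
L² = (x₁ − r cos θ₁)² + (r sin θ₁ − e)² = 12769.0044 → L = 113.0000 → L = 113
check at θ₃=352°: x = 129.1287 (printed 129.1287) ✓

r = 18, L = 113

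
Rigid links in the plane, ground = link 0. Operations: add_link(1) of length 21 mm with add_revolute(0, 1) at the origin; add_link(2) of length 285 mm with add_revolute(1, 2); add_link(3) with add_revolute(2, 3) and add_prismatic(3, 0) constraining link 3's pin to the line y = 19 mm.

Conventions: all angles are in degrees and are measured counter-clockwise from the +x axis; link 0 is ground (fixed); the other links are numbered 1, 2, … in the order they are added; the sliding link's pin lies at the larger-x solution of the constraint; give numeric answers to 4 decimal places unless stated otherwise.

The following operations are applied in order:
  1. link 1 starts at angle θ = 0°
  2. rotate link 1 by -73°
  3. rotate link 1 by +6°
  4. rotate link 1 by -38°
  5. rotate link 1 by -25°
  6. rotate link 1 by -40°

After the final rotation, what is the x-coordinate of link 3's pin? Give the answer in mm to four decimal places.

geometry: r = 21 mm, L = 285 mm, e = 19 mm; θ starts at 0°
rotate link 1 by -73°: θ ← 0° -73° = -73°
rotate link 1 by +6°: θ ← -73° +6° = -67°
rotate link 1 by -38°: θ ← -67° -38° = -105°
rotate link 1 by -25°: θ ← -105° -25° = -130°
rotate link 1 by -40°: θ ← -130° -40° = -170°
crank pin P = (r cos θ, r sin θ) = (-20.680963, -3.646612)
h = r sin θ − e = -3.646612 − 19 = -22.646612
x = r cos θ + √(L² − h²) = -20.680963 + 284.098805 = 263.417842

263.4178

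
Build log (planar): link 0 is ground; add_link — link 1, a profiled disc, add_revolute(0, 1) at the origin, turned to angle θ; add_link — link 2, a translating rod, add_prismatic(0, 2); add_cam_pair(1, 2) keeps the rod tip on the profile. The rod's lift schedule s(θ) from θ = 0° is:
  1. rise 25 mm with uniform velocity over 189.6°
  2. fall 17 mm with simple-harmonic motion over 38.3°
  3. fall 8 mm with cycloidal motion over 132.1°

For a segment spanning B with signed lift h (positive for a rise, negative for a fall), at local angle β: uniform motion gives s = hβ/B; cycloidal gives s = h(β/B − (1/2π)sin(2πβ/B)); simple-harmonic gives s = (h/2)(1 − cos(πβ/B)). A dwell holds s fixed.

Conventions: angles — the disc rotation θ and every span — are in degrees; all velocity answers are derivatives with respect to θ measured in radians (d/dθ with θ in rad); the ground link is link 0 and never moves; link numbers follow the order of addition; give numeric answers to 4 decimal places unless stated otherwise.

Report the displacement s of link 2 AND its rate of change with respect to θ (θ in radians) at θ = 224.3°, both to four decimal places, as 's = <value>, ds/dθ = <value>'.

seg 1 [0°–189.6°] uniform, h=25: full span → s += 25 → s = 25.0000
seg 2 [189.6°–227.9°] simple-harmonic, h=-17: θ=224.3° here. β=34.7, B=38.3. -17/2·(1 − cos(π·0.9060)) = -16.6321 → s = 8.3679
velocity in seg [189.6°–227.9°] (simple-harmonic), θ in radians: β = 34.7° = 0.6056 rad, B = 38.3° = 0.6685 rad; ds/dθ = (πh/(2B)) sin(πβ/B) = (π·(-17)/(2·0.6685)) sin(π·0.9060) = -11.625622 mm/rad

s = 8.3679, ds/dθ = -11.6256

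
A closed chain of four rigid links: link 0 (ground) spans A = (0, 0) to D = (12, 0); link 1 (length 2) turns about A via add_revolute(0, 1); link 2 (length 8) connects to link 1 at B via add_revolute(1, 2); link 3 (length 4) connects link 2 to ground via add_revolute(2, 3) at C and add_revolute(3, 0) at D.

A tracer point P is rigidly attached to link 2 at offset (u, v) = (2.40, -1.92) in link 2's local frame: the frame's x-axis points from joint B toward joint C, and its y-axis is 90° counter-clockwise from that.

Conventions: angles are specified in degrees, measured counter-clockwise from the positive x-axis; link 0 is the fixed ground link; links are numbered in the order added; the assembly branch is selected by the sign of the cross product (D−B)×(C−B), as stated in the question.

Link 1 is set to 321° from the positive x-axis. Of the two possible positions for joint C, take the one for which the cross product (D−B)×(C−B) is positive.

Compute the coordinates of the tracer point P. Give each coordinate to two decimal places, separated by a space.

A=(0,0), D=(12.00,0)
B = A + 2.00·(cos321°, sin321°) = (1.5543, -1.2586)
|BD| = 10.5213
circle(B,8.00) ∩ circle(D,4.00): a=7.5417, h=2.6688
  candidates: C₊=(8.7226,2.2932) cross=28.079; C₋=(9.3611,-3.0060) cross=-28.079
  branch + wants cross > 0 → take C=(8.7226,2.2932) (cross=28.079)
ex = (C−B)/|BC| = (0.8960,0.4440); ey = (-0.4440,0.8960)
P = B + 2.40·ex + -1.92·ey = (4.5572,-1.9135)

4.56 -1.91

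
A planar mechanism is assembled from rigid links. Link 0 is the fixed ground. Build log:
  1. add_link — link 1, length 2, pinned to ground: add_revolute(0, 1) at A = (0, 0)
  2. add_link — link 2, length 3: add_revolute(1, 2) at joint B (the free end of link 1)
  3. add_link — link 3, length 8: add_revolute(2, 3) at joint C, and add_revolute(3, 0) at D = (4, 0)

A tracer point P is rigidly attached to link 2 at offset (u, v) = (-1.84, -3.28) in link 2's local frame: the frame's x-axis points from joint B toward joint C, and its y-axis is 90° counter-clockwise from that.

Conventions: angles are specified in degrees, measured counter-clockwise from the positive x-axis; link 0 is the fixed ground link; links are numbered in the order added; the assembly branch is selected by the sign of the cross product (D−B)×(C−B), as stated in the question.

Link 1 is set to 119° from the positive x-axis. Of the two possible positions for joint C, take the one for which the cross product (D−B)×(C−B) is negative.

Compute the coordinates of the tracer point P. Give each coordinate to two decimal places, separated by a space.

A=(0,0), D=(4.00,0)
B = A + 2.00·(cos119°, sin119°) = (-0.9696, 1.7492)
|BD| = 5.2685
circle(B,3.00) ∩ circle(D,8.00): a=-2.5855, h=1.5216
  candidates: C₊=(-2.9032,4.0430) cross=8.017; C₋=(-3.9136,1.1724) cross=-8.017
  branch - wants cross < 0 → take C=(-3.9136,1.1724) (cross=-8.017)
ex = (C−B)/|BC| = (-0.9813,-0.1923); ey = (0.1923,-0.9813)
P = B + -1.84·ex + -3.28·ey = (0.2053,5.3218)

0.21 5.32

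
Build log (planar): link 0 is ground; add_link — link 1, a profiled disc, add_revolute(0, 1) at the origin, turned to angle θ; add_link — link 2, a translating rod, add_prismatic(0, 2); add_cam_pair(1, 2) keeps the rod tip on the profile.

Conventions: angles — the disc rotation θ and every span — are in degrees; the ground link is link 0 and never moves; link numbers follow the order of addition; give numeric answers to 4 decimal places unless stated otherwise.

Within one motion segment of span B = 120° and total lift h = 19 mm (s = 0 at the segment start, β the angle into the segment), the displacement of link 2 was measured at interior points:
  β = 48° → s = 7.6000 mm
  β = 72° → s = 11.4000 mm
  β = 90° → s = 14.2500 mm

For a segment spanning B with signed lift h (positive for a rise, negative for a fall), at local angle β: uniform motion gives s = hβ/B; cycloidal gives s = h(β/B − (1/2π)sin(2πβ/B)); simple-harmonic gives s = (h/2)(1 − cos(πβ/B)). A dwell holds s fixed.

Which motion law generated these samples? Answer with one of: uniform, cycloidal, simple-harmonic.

candidates at β/B = r: uniform s = h·r (linear in β); cycloidal s = h·(r − sin(2πr)/(2π)); simple-harmonic s = (h/2)(1 − cos(πr))
β=48°: printed 7.6000 | uniform 7.6000, cycloidal 5.8226, simple-harmonic 6.5643
β=72°: printed 11.4000 | uniform 11.4000, cycloidal 13.1774, simple-harmonic 12.4357
β=90°: printed 14.2500 | uniform 14.2500, cycloidal 17.2739, simple-harmonic 16.2175
only one law matches every sample → uniform

uniform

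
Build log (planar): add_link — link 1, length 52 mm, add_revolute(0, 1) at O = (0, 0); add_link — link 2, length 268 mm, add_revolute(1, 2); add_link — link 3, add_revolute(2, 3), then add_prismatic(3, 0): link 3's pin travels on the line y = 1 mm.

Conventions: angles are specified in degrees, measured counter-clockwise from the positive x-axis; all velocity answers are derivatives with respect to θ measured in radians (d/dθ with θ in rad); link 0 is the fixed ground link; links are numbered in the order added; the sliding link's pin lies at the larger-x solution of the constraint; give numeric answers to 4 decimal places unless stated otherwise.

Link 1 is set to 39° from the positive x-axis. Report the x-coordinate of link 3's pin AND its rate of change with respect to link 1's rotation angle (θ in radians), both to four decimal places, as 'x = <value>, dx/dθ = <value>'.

geometry: r = 52 mm, L = 268 mm, e = 1 mm
crank pin P = (r cos θ, r sin θ) = (40.411590, 32.724660)
h = r sin θ − e = 32.724660 − 1 = 31.724660
x = r cos θ + √(L² − h²) = 40.411590 + 266.115663 = 306.527253
dx/dθ = −r sin θ − h·r cos θ/√(L² − h²) (θ in radians; h = 31.724660) = -37.542280

x = 306.5273, dx/dθ = -37.5423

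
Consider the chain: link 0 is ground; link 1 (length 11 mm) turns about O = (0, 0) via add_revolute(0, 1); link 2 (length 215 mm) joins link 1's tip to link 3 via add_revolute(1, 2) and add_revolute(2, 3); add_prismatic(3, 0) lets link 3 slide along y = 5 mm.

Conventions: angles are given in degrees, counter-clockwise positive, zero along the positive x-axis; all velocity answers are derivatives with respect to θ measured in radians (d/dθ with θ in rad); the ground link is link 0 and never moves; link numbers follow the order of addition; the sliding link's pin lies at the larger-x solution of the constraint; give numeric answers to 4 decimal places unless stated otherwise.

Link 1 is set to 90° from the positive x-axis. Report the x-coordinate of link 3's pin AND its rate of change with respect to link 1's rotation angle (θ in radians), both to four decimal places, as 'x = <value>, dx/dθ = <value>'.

geometry: r = 11 mm, L = 215 mm, e = 5 mm
crank pin P = (r cos θ, r sin θ) = (0.000000, 11.000000)
h = r sin θ − e = 11.000000 − 5 = 6.000000
x = r cos θ + √(L² − h²) = 0.000000 + 214.916263 = 214.916263
dx/dθ = −r sin θ − h·r cos θ/√(L² − h²) (θ in radians; h = 6.000000) = -11.000000

x = 214.9163, dx/dθ = -11.0000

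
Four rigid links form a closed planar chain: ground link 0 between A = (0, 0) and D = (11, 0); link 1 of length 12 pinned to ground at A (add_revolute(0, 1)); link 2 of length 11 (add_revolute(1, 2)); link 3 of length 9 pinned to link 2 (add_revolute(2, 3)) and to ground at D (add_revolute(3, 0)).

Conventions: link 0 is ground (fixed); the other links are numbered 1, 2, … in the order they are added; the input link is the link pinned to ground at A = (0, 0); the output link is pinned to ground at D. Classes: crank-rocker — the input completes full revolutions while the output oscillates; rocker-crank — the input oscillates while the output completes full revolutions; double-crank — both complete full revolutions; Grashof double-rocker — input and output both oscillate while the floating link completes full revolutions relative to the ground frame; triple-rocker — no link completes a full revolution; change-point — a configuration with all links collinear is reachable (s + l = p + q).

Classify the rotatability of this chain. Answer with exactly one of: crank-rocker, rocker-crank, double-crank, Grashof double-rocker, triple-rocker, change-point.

lengths: ground=11, input=12, coupler=11, output=9
sorted: s=9 (shortest), l=12 (longest), p+q=22
s + l = 21 vs p + q = 22
s + l < p + q (Grashof) with shortest = output link → rocker-crank

rocker-crank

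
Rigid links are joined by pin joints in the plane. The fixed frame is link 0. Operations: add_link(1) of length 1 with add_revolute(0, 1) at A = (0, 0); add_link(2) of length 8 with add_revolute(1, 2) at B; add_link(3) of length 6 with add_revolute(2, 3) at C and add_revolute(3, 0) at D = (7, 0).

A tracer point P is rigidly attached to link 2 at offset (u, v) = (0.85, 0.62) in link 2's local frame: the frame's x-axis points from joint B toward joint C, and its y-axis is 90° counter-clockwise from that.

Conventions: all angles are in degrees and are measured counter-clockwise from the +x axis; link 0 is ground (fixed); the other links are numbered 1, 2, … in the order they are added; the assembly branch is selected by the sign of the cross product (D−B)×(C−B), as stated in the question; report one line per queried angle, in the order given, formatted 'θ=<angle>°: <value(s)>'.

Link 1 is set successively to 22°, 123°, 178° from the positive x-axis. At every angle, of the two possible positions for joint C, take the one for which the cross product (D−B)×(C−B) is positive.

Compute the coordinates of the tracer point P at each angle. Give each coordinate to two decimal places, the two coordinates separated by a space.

A=(0,0), D=(7.00,0)
θ=22°: B = A + 1.00·(cos22°, sin22°) = (0.9272, 0.3746)
θ=22°: |BD| = 6.0844
θ=22°: circle(B,8.00) ∩ circle(D,6.00): a=5.3432, h=5.9540
θ=22°:   candidates: C₊=(6.6268,5.9884) cross=36.227; C₋=(5.8936,-5.8971) cross=-36.227
θ=22°:   branch + wants cross > 0 → take C=(6.6268,5.9884) (cross=36.227)
θ=22°: ex = (C−B)/|BC| = (0.7125,0.7017); ey = (-0.7017,0.7125)
θ=22°: P = B + 0.85·ex + 0.62·ey = (1.0977,1.4128)
θ=123°: B = A + 1.00·(cos123°, sin123°) = (-0.5446, 0.8387)
θ=123°: |BD| = 7.5911
θ=123°: circle(B,8.00) ∩ circle(D,6.00): a=5.6398, h=5.6738
θ=123°:   candidates: C₊=(5.6875,5.8547) cross=43.071; C₋=(4.4338,-5.4235) cross=-43.071
θ=123°:   branch + wants cross > 0 → take C=(5.6875,5.8547) (cross=43.071)
θ=123°: ex = (C−B)/|BC| = (0.7790,0.6270); ey = (-0.6270,0.7790)
θ=123°: P = B + 0.85·ex + 0.62·ey = (-0.2712,1.8546)
θ=178°: B = A + 1.00·(cos178°, sin178°) = (-0.9994, 0.0349)
θ=178°: |BD| = 7.9995
θ=178°: circle(B,8.00) ∩ circle(D,6.00): a=5.7499, h=5.5623
θ=178°:   candidates: C₊=(4.7747,5.5721) cross=44.495; C₋=(4.7261,-5.5524) cross=-44.495
θ=178°:   branch + wants cross > 0 → take C=(4.7747,5.5721) (cross=44.495)
θ=178°: ex = (C−B)/|BC| = (0.7218,0.6921); ey = (-0.6921,0.7218)
θ=178°: P = B + 0.85·ex + 0.62·ey = (-0.8150,1.0707)

θ=22°: 1.10 1.41
θ=123°: -0.27 1.85
θ=178°: -0.82 1.07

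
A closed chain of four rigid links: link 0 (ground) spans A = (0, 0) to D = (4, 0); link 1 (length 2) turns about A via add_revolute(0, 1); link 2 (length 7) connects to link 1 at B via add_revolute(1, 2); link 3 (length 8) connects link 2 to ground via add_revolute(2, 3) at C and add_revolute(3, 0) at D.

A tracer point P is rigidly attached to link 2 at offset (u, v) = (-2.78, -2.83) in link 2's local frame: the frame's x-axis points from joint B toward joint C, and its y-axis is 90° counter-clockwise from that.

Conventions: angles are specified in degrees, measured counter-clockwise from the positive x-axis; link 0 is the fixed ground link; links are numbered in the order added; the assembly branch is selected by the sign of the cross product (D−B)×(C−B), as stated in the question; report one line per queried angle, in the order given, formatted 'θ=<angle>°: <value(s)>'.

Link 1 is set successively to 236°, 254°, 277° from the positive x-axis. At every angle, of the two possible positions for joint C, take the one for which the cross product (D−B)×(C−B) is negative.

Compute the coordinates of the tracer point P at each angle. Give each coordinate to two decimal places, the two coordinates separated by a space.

A=(0,0), D=(4.00,0)
θ=236°: B = A + 2.00·(cos236°, sin236°) = (-1.1184, -1.6581)
θ=236°: |BD| = 5.3802
θ=236°: circle(B,7.00) ∩ circle(D,8.00): a=1.2961, h=6.8790
θ=236°:   candidates: C₊=(-2.0053,5.2855) cross=37.010; C₋=(2.2346,-7.8028) cross=-37.010
θ=236°:   branch - wants cross < 0 → take C=(2.2346,-7.8028) (cross=-37.010)
θ=236°: ex = (C−B)/|BC| = (0.4790,-0.8778); ey = (0.8778,0.4790)
θ=236°: P = B + -2.78·ex + -2.83·ey = (-4.9342,-0.5733)
θ=254°: B = A + 2.00·(cos254°, sin254°) = (-0.5513, -1.9225)
θ=254°: |BD| = 4.9407
θ=254°: circle(B,7.00) ∩ circle(D,8.00): a=0.9523, h=6.9349
θ=254°:   candidates: C₊=(-2.3725,4.8364) cross=34.263; C₋=(3.0245,-7.9403) cross=-34.263
θ=254°:   branch - wants cross < 0 → take C=(3.0245,-7.9403) (cross=-34.263)
θ=254°: ex = (C−B)/|BC| = (0.5108,-0.8597); ey = (0.8597,0.5108)
θ=254°: P = B + -2.78·ex + -2.83·ey = (-4.4043,-0.9782)
θ=277°: B = A + 2.00·(cos277°, sin277°) = (0.2437, -1.9851)
θ=277°: |BD| = 4.2485
θ=277°: circle(B,7.00) ∩ circle(D,8.00): a=0.3590, h=6.9908
θ=277°:   candidates: C₊=(-2.7053,4.3634) cross=29.701; C₋=(3.8275,-7.9981) cross=-29.701
θ=277°:   branch - wants cross < 0 → take C=(3.8275,-7.9981) (cross=-29.701)
θ=277°: ex = (C−B)/|BC| = (0.5120,-0.8590); ey = (0.8590,0.5120)
θ=277°: P = B + -2.78·ex + -2.83·ey = (-3.6105,-1.0459)

θ=236°: -4.93 -0.57
θ=254°: -4.40 -0.98
θ=277°: -3.61 -1.05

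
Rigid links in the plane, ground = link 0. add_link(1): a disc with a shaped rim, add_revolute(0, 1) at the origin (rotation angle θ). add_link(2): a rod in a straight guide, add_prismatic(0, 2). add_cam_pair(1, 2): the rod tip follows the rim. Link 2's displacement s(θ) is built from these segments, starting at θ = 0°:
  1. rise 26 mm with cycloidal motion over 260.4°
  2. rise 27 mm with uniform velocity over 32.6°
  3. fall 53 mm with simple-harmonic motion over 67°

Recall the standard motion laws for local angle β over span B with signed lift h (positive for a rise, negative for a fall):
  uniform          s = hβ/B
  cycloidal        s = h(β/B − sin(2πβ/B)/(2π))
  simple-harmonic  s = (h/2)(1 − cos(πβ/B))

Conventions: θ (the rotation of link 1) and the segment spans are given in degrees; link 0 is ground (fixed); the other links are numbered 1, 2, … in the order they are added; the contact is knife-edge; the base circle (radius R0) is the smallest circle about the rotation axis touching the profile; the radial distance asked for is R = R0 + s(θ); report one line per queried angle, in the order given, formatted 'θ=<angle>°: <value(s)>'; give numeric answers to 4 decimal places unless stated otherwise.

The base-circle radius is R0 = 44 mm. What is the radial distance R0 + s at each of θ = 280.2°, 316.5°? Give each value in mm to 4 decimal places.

segment 1 (0° to 260.4°, cycloidal, h = 26) is passed completely: s = 0.0000 + (26) = 26.0000
θ = 280.2° falls in segment 2 (260.4° to 293°, uniform, h = 27): β = 280.2 − 260.4 = 19.8°, B = 32.6°; Δs = 27·19.8/32.6 = 16.3988; s = 26.0000 + 16.3988 = 42.3988
segment 2 (260.4° to 293°, uniform, h = 27) is passed completely: s = 26.0000 + (27) = 53.0000
θ = 316.5° falls in segment 3 (293° to 360°, simple-harmonic, h = -53): β = 316.5 − 293 = 23.5°, B = 67°; Δs = -53/2·(1 − cos(π·0.3507)) = -14.5246; s = 53.0000 − 14.5246 = 38.4754
θ=280.2°: R = R0 + s = 44 + 42.3988 = 86.3988
θ=316.5°: R = R0 + s = 44 + 38.4754 = 82.4754

θ=280.2°: 86.3988
θ=316.5°: 82.4754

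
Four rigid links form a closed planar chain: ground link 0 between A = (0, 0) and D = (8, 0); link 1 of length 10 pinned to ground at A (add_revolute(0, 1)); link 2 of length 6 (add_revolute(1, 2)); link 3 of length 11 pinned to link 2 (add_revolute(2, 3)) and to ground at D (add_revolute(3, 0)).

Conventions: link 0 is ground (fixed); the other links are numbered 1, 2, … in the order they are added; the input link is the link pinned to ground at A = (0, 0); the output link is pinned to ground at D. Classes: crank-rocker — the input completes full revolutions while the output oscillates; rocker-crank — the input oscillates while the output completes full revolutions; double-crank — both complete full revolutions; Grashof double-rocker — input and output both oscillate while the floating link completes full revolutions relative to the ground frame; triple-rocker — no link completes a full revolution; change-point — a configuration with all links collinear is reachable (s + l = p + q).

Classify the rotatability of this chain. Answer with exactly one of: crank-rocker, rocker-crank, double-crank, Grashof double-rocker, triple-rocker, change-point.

lengths: ground=8, input=10, coupler=6, output=11
sorted: s=6 (shortest), l=11 (longest), p+q=18
s + l = 17 vs p + q = 18
s + l < p + q (Grashof) with shortest = coupler link → Grashof double-rocker

Grashof double-rocker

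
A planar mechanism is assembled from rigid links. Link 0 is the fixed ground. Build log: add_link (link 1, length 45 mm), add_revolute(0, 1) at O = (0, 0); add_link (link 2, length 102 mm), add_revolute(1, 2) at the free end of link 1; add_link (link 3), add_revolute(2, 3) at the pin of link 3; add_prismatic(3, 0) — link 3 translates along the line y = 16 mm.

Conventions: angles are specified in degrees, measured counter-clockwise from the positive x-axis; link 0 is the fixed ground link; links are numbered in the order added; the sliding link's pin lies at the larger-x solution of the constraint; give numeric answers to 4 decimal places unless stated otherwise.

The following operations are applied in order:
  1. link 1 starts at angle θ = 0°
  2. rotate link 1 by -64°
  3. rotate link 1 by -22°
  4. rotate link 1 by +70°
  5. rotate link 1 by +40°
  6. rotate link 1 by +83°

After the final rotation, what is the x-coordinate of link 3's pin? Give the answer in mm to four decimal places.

geometry: r = 45 mm, L = 102 mm, e = 16 mm; θ starts at 0°
rotate link 1 by -64°: θ ← 0° -64° = -64°
rotate link 1 by -22°: θ ← -64° -22° = -86°
rotate link 1 by +70°: θ ← -86° +70° = -16°
rotate link 1 by +40°: θ ← -16° +40° = 24°
rotate link 1 by +83°: θ ← 24° +83° = 107°
crank pin P = (r cos θ, r sin θ) = (-13.156727, 43.033714)
h = r sin θ − e = 43.033714 − 16 = 27.033714
x = r cos θ + √(L² − h²) = -13.156727 + 98.352317 = 85.195591

85.1956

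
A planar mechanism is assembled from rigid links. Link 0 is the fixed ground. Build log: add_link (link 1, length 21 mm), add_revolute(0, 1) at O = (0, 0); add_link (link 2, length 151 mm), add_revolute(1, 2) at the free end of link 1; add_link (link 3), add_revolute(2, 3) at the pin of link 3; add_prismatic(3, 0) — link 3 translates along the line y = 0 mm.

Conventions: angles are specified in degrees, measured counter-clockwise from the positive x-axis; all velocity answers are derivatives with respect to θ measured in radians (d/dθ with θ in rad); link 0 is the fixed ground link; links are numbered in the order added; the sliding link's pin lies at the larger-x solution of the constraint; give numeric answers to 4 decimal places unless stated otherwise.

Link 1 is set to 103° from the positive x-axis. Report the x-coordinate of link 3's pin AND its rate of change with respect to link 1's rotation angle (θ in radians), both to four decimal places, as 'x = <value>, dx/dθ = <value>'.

geometry: r = 21 mm, L = 151 mm, e = 0 mm
crank pin P = (r cos θ, r sin θ) = (-4.723972, 20.461771)
h = r sin θ − e = 20.461771 − 0 = 20.461771
x = r cos θ + √(L² − h²) = -4.723972 + 149.607205 = 144.883233
dx/dθ = −r sin θ − h·r cos θ/√(L² − h²) (θ in radians; h = 20.461771) = -19.815674

x = 144.8832, dx/dθ = -19.8157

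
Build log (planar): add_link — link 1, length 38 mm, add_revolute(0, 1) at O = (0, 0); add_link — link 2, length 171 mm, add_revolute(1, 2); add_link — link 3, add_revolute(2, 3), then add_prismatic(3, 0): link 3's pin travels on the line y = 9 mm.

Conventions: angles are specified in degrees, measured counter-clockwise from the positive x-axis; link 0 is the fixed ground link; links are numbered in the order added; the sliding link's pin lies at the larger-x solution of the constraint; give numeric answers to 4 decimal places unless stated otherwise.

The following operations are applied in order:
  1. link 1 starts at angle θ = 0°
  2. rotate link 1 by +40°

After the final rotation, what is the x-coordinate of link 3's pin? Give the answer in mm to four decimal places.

geometry: r = 38 mm, L = 171 mm, e = 9 mm; θ starts at 0°
rotate link 1 by +40°: θ ← 0° +40° = 40°
crank pin P = (r cos θ, r sin θ) = (29.109689, 24.425929)
h = r sin θ − e = 24.425929 − 9 = 15.425929
x = r cos θ + √(L² − h²) = 29.109689 + 170.302791 = 199.412480

199.4125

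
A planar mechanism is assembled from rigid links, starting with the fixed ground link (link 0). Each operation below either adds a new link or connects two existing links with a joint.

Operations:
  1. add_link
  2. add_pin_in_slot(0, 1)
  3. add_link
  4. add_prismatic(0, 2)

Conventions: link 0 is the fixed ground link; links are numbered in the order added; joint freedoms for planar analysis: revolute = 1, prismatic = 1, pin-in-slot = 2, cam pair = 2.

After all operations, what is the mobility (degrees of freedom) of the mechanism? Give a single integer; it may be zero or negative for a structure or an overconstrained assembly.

link 0 = ground. State L|J1|J2 = 1|0|0
+link1  2|0|0
PS(0,1) f=2→J2  2|0|1
+link2  3|0|1
P(0,2) f=1→J1  3|1|1
M = 3(3−1)−2·1−1 = 6−2−1 = 3

M = 3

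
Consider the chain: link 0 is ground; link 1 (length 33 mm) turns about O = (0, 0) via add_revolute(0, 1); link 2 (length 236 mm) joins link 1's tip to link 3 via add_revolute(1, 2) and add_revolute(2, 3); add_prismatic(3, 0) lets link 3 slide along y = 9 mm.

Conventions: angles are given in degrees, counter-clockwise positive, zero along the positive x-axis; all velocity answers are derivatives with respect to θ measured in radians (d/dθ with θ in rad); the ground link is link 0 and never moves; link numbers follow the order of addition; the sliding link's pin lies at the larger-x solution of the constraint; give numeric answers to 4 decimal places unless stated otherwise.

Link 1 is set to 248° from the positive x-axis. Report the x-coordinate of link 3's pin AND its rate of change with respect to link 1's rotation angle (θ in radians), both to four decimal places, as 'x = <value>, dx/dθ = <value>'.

geometry: r = 33 mm, L = 236 mm, e = 9 mm
crank pin P = (r cos θ, r sin θ) = (-12.362018, -30.597067)
h = r sin θ − e = -30.597067 − 9 = -39.597067
x = r cos θ + √(L² − h²) = -12.362018 + 232.654405 = 220.292388
dx/dθ = −r sin θ − h·r cos θ/√(L² − h²) (θ in radians; h = -39.597067) = 28.493090

x = 220.2924, dx/dθ = 28.4931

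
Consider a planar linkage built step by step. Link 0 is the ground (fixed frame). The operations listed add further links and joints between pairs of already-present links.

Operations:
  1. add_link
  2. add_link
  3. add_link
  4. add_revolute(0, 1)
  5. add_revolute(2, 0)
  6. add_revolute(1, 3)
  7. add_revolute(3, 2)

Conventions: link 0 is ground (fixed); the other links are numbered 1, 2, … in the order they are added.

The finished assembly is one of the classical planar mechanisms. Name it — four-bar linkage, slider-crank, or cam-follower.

links: 4 (incl. ground); joints: 4 revolute, 0 prismatic, 0 higher (cam) pair, forming one closed loop
4 links in a single 4R loop → four-bar linkage

four-bar linkage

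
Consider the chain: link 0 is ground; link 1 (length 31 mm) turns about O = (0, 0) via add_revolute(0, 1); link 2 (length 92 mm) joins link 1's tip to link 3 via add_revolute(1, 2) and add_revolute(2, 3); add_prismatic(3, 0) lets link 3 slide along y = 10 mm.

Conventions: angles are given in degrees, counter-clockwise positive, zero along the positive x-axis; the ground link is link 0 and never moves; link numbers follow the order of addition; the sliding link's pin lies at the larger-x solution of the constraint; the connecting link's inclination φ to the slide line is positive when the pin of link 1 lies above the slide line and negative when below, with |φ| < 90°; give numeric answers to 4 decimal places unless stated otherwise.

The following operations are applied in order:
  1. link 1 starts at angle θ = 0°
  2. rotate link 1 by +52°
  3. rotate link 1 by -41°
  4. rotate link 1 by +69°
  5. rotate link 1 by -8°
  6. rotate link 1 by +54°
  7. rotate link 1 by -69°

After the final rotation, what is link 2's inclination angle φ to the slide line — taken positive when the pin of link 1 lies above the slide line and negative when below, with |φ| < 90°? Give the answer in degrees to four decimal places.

geometry: r = 31 mm, L = 92 mm, e = 10 mm; θ starts at 0°
rotate link 1 by +52°: θ ← 0° +52° = 52°
rotate link 1 by -41°: θ ← 52° -41° = 11°
rotate link 1 by +69°: θ ← 11° +69° = 80°
rotate link 1 by -8°: θ ← 80° -8° = 72°
rotate link 1 by +54°: θ ← 72° +54° = 126°
rotate link 1 by -69°: θ ← 126° -69° = 57°
h = r sin θ − e = 25.998788 − 10 = 15.998788
sin φ = h / L = 15.998788 / 92 = 0.17389987
φ = arcsin(0.17389987) = 10.014643°

10.0146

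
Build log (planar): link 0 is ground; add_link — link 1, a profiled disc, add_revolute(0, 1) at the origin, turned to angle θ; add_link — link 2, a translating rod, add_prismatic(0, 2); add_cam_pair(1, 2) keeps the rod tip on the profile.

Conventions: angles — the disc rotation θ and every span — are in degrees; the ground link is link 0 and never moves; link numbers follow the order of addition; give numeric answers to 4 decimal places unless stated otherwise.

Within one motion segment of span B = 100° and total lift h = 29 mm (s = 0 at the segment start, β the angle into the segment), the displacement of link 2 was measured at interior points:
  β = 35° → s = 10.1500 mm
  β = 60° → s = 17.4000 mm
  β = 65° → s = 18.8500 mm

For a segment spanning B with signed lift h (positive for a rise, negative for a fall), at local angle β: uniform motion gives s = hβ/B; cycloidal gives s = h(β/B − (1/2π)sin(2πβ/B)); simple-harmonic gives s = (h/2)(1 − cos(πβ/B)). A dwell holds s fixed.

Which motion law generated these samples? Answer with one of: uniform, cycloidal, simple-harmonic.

candidates at β/B = r: uniform s = h·r (linear in β); cycloidal s = h·(r − sin(2πr)/(2π)); simple-harmonic s = (h/2)(1 − cos(πr))
β=35°: printed 10.1500 | uniform 10.1500, cycloidal 6.4160, simple-harmonic 7.9171
β=60°: printed 17.4000 | uniform 17.4000, cycloidal 20.1129, simple-harmonic 18.9807
β=65°: printed 18.8500 | uniform 18.8500, cycloidal 22.5840, simple-harmonic 21.0829
only one law matches every sample → uniform

uniform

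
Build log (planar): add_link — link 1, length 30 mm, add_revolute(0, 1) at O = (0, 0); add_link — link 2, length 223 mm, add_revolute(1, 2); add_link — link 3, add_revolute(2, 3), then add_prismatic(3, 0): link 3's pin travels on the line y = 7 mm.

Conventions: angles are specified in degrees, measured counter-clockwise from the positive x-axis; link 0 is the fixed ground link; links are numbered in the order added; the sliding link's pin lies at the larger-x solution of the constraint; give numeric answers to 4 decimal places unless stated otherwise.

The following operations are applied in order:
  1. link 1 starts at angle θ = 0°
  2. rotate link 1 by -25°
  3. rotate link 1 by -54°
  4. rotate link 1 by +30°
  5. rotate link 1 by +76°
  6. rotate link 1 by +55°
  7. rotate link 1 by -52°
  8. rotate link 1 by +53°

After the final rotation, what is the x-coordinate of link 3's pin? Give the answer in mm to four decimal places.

geometry: r = 30 mm, L = 223 mm, e = 7 mm; θ starts at 0°
rotate link 1 by -25°: θ ← 0° -25° = -25°
rotate link 1 by -54°: θ ← -25° -54° = -79°
rotate link 1 by +30°: θ ← -79° +30° = -49°
rotate link 1 by +76°: θ ← -49° +76° = 27°
rotate link 1 by +55°: θ ← 27° +55° = 82°
rotate link 1 by -52°: θ ← 82° -52° = 30°
rotate link 1 by +53°: θ ← 30° +53° = 83°
crank pin P = (r cos θ, r sin θ) = (3.656080, 29.776385)
h = r sin θ − e = 29.776385 − 7 = 22.776385
x = r cos θ + √(L² − h²) = 3.656080 + 221.833803 = 225.489884

225.4899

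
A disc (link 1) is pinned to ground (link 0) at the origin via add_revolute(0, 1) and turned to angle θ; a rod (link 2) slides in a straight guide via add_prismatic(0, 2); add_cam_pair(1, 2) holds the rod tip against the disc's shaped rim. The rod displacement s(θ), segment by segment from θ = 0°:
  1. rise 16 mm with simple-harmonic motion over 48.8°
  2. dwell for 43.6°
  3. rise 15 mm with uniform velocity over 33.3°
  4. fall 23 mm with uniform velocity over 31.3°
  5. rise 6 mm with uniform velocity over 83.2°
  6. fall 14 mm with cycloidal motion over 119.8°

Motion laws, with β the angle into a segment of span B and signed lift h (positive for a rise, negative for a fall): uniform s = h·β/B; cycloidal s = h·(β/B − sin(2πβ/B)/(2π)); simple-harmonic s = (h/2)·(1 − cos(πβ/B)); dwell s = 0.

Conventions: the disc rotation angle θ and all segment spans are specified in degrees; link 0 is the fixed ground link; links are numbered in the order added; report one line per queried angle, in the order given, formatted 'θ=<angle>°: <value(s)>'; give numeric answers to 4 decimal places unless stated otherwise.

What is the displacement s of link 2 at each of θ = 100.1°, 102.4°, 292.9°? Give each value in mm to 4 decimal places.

segment 1 (0° to 48.8°, simple-harmonic, h = 16) is passed completely: s = 0.0000 + (16) = 16.0000
segment 2 (48.8° to 92.4°, dwell): s unchanged at 16.0000
θ = 100.1° falls in segment 3 (92.4° to 125.7°, uniform, h = 15): β = 100.1 − 92.4 = 7.7°, B = 33.3°; Δs = 15·7.7/33.3 = 3.4685; s = 16.0000 + 3.4685 = 19.4685
θ = 102.4° falls in segment 3 (92.4° to 125.7°, uniform, h = 15): β = 102.4 − 92.4 = 10°, B = 33.3°; Δs = 15·10/33.3 = 4.5045; s = 16.0000 + 4.5045 = 20.5045
segment 3 (92.4° to 125.7°, uniform, h = 15) is passed completely: s = 16.0000 + (15) = 31.0000
segment 4 (125.7° to 157°, uniform, h = -23) is passed completely: s = 31.0000 + (-23) = 8.0000
segment 5 (157° to 240.2°, uniform, h = 6) is passed completely: s = 8.0000 + (6) = 14.0000
θ = 292.9° falls in segment 6 (240.2° to 360°, cycloidal, h = -14): β = 292.9 − 240.2 = 52.7°, B = 119.8°; Δs = -14·(0.4399 − sin(2π·0.4399)/(2π)) = -5.3371; s = 14.0000 − 5.3371 = 8.6629

θ=100.1°: 19.4685
θ=102.4°: 20.5045
θ=292.9°: 8.6629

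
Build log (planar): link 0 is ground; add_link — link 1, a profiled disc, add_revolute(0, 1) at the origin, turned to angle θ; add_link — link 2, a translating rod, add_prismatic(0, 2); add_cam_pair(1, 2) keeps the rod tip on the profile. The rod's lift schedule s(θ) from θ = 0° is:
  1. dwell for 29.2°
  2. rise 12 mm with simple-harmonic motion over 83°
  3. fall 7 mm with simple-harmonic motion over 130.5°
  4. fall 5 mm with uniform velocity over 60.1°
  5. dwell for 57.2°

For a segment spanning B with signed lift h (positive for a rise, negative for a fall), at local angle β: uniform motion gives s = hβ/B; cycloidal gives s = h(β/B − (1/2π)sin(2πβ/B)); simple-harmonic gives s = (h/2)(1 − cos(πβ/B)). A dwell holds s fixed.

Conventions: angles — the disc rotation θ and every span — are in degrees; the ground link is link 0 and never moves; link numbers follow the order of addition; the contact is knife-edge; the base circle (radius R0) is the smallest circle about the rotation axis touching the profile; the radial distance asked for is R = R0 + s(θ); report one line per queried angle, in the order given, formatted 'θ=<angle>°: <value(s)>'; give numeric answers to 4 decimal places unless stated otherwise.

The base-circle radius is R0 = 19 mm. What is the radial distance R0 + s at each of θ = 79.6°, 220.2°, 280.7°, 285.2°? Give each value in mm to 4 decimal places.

seg 1 [0°–29.2°] dwell: s stays 0.0000
seg 2 [29.2°–112.2°] simple-harmonic, h=12: θ=79.6° here. β=50.4, B=83. 12/2·(1 − cos(π·0.6072)) = 7.9832 → s = 7.9832
seg 2 [29.2°–112.2°] simple-harmonic, h=12: full span → s += 12 → s = 12.0000
seg 3 [112.2°–242.7°] simple-harmonic, h=-7: θ=220.2° here. β=108, B=130.5. -7/2·(1 − cos(π·0.8276)) = -6.4990 → s = 5.5010
seg 3 [112.2°–242.7°] simple-harmonic, h=-7: full span → s += -7 → s = 5.0000
seg 4 [242.7°–302.8°] uniform, h=-5: θ=280.7° here. β=38, B=60.1. -5·38/60.1 = -3.1614 → s = 1.8386
seg 4 [242.7°–302.8°] uniform, h=-5: θ=285.2° here. β=42.5, B=60.1. -5·42.5/60.1 = -3.5358 → s = 1.4642
θ=79.6°: R = R0 + s = 19 + 7.9832 = 26.9832
θ=220.2°: R = R0 + s = 19 + 5.5010 = 24.5010
θ=280.7°: R = R0 + s = 19 + 1.8386 = 20.8386
θ=285.2°: R = R0 + s = 19 + 1.4642 = 20.4642

θ=79.6°: 26.9832
θ=220.2°: 24.5010
θ=280.7°: 20.8386
θ=285.2°: 20.4642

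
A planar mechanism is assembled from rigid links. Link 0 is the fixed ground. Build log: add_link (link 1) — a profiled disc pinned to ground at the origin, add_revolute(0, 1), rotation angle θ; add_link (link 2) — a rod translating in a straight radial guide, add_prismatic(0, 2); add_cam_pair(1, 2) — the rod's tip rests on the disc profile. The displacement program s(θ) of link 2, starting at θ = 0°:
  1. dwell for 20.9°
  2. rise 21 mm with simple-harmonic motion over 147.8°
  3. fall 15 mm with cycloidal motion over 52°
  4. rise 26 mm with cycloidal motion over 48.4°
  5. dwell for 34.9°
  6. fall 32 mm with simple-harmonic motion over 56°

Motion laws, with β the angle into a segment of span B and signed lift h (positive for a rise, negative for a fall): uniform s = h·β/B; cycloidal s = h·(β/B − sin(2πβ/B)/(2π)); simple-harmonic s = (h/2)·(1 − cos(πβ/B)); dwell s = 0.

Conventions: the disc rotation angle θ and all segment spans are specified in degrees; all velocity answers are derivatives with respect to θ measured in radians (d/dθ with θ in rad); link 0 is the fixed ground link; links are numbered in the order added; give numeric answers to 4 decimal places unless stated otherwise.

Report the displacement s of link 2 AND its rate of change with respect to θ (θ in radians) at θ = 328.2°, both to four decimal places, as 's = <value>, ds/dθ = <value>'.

seg 1 [0°–20.9°] dwell: s stays 0.0000
seg 2 [20.9°–168.7°] simple-harmonic, h=21: full span → s += 21 → s = 21.0000
seg 3 [168.7°–220.7°] cycloidal, h=-15: full span → s += -15 → s = 6.0000
seg 4 [220.7°–269.1°] cycloidal, h=26: full span → s += 26 → s = 32.0000
seg 5 [269.1°–304°] dwell: s stays 32.0000
seg 6 [304°–360°] simple-harmonic, h=-32: θ=328.2° here. β=24.2, B=56. -32/2·(1 − cos(π·0.4321)) = -12.6149 → s = 19.3851
velocity in seg [304°–360°] (simple-harmonic), θ in radians: β = 24.2° = 0.4224 rad, B = 56° = 0.9774 rad; ds/dθ = (πh/(2B)) sin(πβ/B) = (π·(-32)/(2·0.9774)) sin(π·0.4321) = -50.264392 mm/rad

s = 19.3851, ds/dθ = -50.2644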